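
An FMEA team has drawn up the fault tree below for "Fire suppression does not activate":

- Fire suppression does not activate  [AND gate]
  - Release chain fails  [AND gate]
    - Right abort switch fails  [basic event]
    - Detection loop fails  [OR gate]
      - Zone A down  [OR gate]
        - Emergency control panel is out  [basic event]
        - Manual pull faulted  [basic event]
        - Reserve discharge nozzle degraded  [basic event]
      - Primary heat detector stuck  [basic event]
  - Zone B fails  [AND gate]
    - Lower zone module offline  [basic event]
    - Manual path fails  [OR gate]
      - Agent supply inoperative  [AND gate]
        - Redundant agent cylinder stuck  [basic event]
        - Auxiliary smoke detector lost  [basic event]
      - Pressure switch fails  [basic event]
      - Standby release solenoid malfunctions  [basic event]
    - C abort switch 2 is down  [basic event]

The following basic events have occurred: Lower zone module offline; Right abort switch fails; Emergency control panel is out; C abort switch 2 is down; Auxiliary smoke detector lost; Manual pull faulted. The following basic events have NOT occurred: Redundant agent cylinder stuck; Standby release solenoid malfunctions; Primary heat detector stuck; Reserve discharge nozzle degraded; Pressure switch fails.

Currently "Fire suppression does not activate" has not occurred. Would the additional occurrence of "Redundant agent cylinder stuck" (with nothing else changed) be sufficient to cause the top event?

Counterfactual: set "Redundant agent cylinder stuck" to occurred.
Zone A down [OR]: Emergency control panel is out=occurs, Manual pull faulted=occurs, Reserve discharge nozzle degraded=not → at least one input occurs → occurs.
Detection loop fails [OR]: Zone A down=occurs, Primary heat detector stuck=not → at least one input occurs → occurs.
Release chain fails [AND]: Right abort switch fails=occurs, Detection loop fails=occurs → all inputs occur → occurs.
Agent supply inoperative [AND]: Redundant agent cylinder stuck=occurs, Auxiliary smoke detector lost=occurs → all inputs occur → occurs.
Manual path fails [OR]: Agent supply inoperative=occurs, Pressure switch fails=not, Standby release solenoid malfunctions=not → at least one input occurs → occurs.
Zone B fails [AND]: Lower zone module offline=occurs, Manual path fails=occurs, C abort switch 2 is down=occurs → all inputs occur → occurs.
Fire suppression does not activate [AND]: Release chain fails=occurs, Zone B fails=occurs → all inputs occur → occurs.

Yes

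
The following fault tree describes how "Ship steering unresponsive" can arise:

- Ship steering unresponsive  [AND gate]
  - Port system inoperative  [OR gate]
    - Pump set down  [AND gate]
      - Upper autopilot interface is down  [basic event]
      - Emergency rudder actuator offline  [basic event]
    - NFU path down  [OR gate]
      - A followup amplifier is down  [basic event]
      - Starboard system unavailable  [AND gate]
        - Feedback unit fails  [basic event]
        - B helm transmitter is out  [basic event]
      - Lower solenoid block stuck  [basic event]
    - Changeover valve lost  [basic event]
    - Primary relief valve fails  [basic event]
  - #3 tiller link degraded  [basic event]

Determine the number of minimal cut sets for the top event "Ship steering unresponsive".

6

Pump set down [AND]: one cut set from each child combined → 1 × 1 = 1 cut set(s).
Starboard system unavailable [AND]: one cut set from each child combined → 1 × 1 = 1 cut set(s).
NFU path down [OR]: union of children's cut sets → 3 cut set(s).
Port system inoperative [OR]: union of children's cut sets → 6 cut set(s).
Ship steering unresponsive [AND]: one cut set from each child combined → 6 × 1 = 6 cut set(s).
Minimal cut sets: {#3 tiller link degraded, Emergency rudder actuator offline, Upper autopilot interface is down}; {#3 tiller link degraded, A followup amplifier is down}; {#3 tiller link degraded, B helm transmitter is out, Feedback unit fails}; {#3 tiller link degraded, Lower solenoid block stuck}; {#3 tiller link degraded, Changeover valve lost}; {#3 tiller link degraded, Primary relief valve fails}.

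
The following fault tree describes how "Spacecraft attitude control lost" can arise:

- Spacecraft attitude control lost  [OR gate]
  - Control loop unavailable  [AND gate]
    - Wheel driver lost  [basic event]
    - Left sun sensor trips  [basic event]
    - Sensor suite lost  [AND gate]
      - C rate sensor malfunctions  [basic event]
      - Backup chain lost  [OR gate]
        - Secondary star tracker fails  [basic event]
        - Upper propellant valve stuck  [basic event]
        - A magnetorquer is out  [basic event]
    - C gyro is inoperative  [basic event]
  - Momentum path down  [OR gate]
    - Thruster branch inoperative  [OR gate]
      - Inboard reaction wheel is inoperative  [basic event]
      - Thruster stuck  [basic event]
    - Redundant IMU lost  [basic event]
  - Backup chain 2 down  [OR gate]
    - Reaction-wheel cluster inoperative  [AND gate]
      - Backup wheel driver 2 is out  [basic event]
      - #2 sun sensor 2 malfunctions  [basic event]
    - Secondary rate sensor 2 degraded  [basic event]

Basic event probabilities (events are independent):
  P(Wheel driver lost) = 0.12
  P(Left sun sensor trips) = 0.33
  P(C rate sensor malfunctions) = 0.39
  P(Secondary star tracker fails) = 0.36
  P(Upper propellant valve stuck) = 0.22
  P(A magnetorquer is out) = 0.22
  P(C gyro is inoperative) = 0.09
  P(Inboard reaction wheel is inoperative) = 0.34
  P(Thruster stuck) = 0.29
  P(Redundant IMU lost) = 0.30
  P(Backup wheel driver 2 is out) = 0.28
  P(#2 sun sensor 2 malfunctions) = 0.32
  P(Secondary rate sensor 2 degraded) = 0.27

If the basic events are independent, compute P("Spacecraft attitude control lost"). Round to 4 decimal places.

P(Backup chain lost) [OR] = 1 − (1−0.36) × (1−0.22) × (1−0.22) = 0.610624
P(Sensor suite lost) [AND] = 0.39 × 0.610624 = 0.238143
P(Control loop unavailable) [AND] = 0.12 × 0.33 × 0.238143 × 0.09 = 0.000849
P(Thruster branch inoperative) [OR] = 1 − (1−0.34) × (1−0.29) = 0.531400
P(Momentum path down) [OR] = 1 − (1−0.531400) × (1−0.30) = 0.671980
P(Reaction-wheel cluster inoperative) [AND] = 0.28 × 0.32 = 0.089600
P(Backup chain 2 down) [OR] = 1 − (1−0.089600) × (1−0.27) = 0.335408
P(Spacecraft attitude control lost) [OR] = 1 − (1−0.000849) × (1−0.671980) × (1−0.335408) = 0.782186
Rounded to 4 decimal places: P(Spacecraft attitude control lost) ≈ 0.7822.

0.7822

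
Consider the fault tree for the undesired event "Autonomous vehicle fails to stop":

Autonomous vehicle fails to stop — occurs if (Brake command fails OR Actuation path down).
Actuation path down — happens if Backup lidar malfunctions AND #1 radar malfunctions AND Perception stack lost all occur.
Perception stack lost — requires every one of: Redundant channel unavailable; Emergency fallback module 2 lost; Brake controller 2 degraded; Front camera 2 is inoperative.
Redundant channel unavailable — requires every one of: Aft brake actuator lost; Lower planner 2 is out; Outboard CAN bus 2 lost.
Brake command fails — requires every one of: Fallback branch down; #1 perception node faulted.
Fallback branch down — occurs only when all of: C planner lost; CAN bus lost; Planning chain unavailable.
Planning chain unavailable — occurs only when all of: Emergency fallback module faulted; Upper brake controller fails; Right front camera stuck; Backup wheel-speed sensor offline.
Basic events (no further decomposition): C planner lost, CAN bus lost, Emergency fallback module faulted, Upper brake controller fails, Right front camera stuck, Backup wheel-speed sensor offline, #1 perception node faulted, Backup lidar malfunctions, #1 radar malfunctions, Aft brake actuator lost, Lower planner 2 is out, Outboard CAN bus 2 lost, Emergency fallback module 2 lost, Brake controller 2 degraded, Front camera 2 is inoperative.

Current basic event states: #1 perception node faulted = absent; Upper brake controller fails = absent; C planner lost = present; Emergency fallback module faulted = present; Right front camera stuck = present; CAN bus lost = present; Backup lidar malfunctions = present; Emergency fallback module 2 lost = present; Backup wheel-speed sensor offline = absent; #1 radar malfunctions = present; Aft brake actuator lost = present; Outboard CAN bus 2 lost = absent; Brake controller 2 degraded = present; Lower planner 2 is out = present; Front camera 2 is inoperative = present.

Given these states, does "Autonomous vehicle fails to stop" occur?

Planning chain unavailable [AND]: Emergency fallback module faulted=occurs, Upper brake controller fails=not, Right front camera stuck=occurs, Backup wheel-speed sensor offline=not → not all inputs occur → does not occur.
Fallback branch down [AND]: C planner lost=occurs, CAN bus lost=occurs, Planning chain unavailable=not → not all inputs occur → does not occur.
Brake command fails [AND]: Fallback branch down=not, #1 perception node faulted=not → not all inputs occur → does not occur.
Redundant channel unavailable [AND]: Aft brake actuator lost=occurs, Lower planner 2 is out=occurs, Outboard CAN bus 2 lost=not → not all inputs occur → does not occur.
Perception stack lost [AND]: Redundant channel unavailable=not, Emergency fallback module 2 lost=occurs, Brake controller 2 degraded=occurs, Front camera 2 is inoperative=occurs → not all inputs occur → does not occur.
Actuation path down [AND]: Backup lidar malfunctions=occurs, #1 radar malfunctions=occurs, Perception stack lost=not → not all inputs occur → does not occur.
Autonomous vehicle fails to stop [OR]: Brake command fails=not, Actuation path down=not → no input occurs → does not occur.

No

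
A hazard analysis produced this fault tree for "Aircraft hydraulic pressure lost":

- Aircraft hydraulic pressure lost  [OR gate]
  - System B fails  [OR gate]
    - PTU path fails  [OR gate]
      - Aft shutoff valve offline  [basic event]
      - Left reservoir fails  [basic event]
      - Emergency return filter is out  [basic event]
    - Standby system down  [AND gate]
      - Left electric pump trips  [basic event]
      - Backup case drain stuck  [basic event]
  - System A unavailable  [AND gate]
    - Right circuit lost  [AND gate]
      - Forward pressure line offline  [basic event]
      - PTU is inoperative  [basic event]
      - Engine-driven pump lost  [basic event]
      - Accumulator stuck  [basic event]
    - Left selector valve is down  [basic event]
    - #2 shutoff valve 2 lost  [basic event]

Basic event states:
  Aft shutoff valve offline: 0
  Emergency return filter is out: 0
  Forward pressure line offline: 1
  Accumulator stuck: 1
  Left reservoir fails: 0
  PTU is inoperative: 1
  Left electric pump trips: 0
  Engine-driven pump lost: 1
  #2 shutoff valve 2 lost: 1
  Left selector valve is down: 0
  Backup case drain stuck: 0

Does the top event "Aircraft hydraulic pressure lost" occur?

PTU path fails [OR]: Aft shutoff valve offline=not, Left reservoir fails=not, Emergency return filter is out=not → no input occurs → does not occur.
Standby system down [AND]: Left electric pump trips=not, Backup case drain stuck=not → not all inputs occur → does not occur.
System B fails [OR]: PTU path fails=not, Standby system down=not → no input occurs → does not occur.
Right circuit lost [AND]: Forward pressure line offline=occurs, PTU is inoperative=occurs, Engine-driven pump lost=occurs, Accumulator stuck=occurs → all inputs occur → occurs.
System A unavailable [AND]: Right circuit lost=occurs, Left selector valve is down=not, #2 shutoff valve 2 lost=occurs → not all inputs occur → does not occur.
Aircraft hydraulic pressure lost [OR]: System B fails=not, System A unavailable=not → no input occurs → does not occur.

No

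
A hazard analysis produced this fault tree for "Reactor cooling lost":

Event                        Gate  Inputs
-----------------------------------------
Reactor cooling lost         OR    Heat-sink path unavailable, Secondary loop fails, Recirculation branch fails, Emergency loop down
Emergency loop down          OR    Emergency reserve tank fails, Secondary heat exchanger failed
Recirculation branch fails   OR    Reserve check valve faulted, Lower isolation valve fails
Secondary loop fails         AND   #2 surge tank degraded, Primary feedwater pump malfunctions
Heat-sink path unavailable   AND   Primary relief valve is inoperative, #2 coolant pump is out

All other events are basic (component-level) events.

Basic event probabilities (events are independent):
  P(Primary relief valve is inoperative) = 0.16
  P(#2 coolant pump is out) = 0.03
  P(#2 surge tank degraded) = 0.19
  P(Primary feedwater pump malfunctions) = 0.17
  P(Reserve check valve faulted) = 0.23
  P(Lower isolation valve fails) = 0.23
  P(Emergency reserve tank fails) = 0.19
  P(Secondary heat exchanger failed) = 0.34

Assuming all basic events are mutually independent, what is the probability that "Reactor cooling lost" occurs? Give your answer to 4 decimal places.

P(Heat-sink path unavailable) [AND] = 0.16 × 0.03 = 0.004800
P(Secondary loop fails) [AND] = 0.19 × 0.17 = 0.032300
P(Recirculation branch fails) [OR] = 1 − (1−0.23) × (1−0.23) = 0.407100
P(Emergency loop down) [OR] = 1 − (1−0.19) × (1−0.34) = 0.465400
P(Reactor cooling lost) [OR] = 1 − (1−0.004800) × (1−0.032300) × (1−0.407100) × (1−0.465400) = 0.694746
Rounded to 4 decimal places: P(Reactor cooling lost) ≈ 0.6947.

0.6947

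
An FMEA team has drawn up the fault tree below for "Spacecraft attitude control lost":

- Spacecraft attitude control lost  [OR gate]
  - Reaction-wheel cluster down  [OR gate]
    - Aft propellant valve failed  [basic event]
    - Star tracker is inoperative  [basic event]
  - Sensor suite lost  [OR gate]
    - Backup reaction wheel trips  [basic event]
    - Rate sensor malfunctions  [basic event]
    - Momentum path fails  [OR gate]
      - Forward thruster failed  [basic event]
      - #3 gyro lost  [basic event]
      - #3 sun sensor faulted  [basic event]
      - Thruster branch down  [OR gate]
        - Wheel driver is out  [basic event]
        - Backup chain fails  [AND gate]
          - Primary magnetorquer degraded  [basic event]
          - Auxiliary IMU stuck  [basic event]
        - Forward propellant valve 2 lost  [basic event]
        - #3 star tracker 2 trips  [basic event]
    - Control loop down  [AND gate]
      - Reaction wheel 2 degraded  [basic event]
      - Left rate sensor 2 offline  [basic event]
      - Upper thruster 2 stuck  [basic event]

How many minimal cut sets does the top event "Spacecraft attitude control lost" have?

12

Reaction-wheel cluster down [OR]: union of children's cut sets → 2 cut set(s).
Backup chain fails [AND]: one cut set from each child combined → 1 × 1 = 1 cut set(s).
Thruster branch down [OR]: union of children's cut sets → 4 cut set(s).
Momentum path fails [OR]: union of children's cut sets → 7 cut set(s).
Control loop down [AND]: one cut set from each child combined → 1 × 1 × 1 = 1 cut set(s).
Sensor suite lost [OR]: union of children's cut sets → 10 cut set(s).
Spacecraft attitude control lost [OR]: union of children's cut sets → 12 cut set(s).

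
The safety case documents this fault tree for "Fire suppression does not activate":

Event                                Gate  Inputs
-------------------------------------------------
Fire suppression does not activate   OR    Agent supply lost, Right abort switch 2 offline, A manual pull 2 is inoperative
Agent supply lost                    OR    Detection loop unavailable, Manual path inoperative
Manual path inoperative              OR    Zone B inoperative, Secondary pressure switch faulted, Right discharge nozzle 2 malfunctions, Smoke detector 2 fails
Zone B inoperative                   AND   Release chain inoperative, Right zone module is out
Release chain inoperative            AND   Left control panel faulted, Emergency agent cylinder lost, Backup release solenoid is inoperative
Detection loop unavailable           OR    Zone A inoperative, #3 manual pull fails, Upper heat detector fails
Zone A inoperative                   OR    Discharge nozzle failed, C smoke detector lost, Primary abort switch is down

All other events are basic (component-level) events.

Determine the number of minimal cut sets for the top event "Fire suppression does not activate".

11

Zone A inoperative [OR]: union of children's cut sets → 3 cut set(s).
Detection loop unavailable [OR]: union of children's cut sets → 5 cut set(s).
Release chain inoperative [AND]: one cut set from each child combined → 1 × 1 × 1 = 1 cut set(s).
Zone B inoperative [AND]: one cut set from each child combined → 1 × 1 = 1 cut set(s).
Manual path inoperative [OR]: union of children's cut sets → 4 cut set(s).
Agent supply lost [OR]: union of children's cut sets → 9 cut set(s).
Fire suppression does not activate [OR]: union of children's cut sets → 11 cut set(s).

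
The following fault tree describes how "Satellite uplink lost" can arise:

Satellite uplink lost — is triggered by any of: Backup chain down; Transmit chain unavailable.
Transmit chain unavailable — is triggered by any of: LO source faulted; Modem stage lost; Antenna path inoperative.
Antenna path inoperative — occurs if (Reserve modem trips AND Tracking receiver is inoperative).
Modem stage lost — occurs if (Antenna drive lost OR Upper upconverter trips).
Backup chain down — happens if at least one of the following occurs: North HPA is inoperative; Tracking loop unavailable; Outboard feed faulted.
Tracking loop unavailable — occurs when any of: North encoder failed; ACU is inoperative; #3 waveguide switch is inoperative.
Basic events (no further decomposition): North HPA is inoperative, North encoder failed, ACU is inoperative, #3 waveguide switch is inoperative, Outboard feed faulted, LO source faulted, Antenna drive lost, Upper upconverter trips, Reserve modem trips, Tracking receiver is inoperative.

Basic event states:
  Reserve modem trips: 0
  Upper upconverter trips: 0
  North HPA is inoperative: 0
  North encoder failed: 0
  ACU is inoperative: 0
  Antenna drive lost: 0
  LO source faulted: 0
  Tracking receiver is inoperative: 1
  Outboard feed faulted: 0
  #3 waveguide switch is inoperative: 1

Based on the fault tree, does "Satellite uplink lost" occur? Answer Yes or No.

Tracking loop unavailable [OR]: North encoder failed=not, ACU is inoperative=not, #3 waveguide switch is inoperative=occurs → at least one input occurs → occurs.
Backup chain down [OR]: North HPA is inoperative=not, Tracking loop unavailable=occurs, Outboard feed faulted=not → at least one input occurs → occurs.
Modem stage lost [OR]: Antenna drive lost=not, Upper upconverter trips=not → no input occurs → does not occur.
Antenna path inoperative [AND]: Reserve modem trips=not, Tracking receiver is inoperative=occurs → not all inputs occur → does not occur.
Transmit chain unavailable [OR]: LO source faulted=not, Modem stage lost=not, Antenna path inoperative=not → no input occurs → does not occur.
Satellite uplink lost [OR]: Backup chain down=occurs, Transmit chain unavailable=not → at least one input occurs → occurs.

Yes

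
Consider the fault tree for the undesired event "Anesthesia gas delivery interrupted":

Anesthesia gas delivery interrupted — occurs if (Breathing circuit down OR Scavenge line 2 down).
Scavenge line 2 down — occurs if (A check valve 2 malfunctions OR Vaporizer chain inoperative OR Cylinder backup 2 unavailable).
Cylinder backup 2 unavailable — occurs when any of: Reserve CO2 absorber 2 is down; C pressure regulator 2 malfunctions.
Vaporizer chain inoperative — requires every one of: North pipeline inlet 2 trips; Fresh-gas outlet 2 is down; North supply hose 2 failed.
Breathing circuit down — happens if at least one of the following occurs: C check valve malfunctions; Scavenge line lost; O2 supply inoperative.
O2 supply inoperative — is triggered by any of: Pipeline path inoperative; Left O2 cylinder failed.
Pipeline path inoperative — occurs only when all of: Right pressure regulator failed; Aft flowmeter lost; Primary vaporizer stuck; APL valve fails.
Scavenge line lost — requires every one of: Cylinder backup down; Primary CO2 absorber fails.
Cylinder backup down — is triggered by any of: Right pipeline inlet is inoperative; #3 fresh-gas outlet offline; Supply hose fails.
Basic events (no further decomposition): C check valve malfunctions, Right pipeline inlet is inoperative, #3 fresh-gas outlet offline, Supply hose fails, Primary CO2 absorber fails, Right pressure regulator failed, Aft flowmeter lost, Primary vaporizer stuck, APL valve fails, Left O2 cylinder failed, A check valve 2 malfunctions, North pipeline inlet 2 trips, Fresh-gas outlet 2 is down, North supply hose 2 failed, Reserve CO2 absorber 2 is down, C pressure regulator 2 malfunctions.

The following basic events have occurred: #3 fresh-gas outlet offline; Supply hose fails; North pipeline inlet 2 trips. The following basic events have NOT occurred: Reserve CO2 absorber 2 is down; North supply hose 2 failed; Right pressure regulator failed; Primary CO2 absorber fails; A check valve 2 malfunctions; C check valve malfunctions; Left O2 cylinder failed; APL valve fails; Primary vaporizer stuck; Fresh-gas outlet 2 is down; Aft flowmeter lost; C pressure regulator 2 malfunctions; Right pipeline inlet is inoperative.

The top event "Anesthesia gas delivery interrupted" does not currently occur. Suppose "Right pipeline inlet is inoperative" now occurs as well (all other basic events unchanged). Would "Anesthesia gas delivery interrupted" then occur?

No

Counterfactual: set "Right pipeline inlet is inoperative" to occurred.
Cylinder backup down [OR]: Right pipeline inlet is inoperative=occurs, #3 fresh-gas outlet offline=occurs, Supply hose fails=occurs → at least one input occurs → occurs.
Scavenge line lost [AND]: Cylinder backup down=occurs, Primary CO2 absorber fails=not → not all inputs occur → does not occur.
Pipeline path inoperative [AND]: Right pressure regulator failed=not, Aft flowmeter lost=not, Primary vaporizer stuck=not, APL valve fails=not → not all inputs occur → does not occur.
O2 supply inoperative [OR]: Pipeline path inoperative=not, Left O2 cylinder failed=not → no input occurs → does not occur.
Breathing circuit down [OR]: C check valve malfunctions=not, Scavenge line lost=not, O2 supply inoperative=not → no input occurs → does not occur.
Vaporizer chain inoperative [AND]: North pipeline inlet 2 trips=occurs, Fresh-gas outlet 2 is down=not, North supply hose 2 failed=not → not all inputs occur → does not occur.
Cylinder backup 2 unavailable [OR]: Reserve CO2 absorber 2 is down=not, C pressure regulator 2 malfunctions=not → no input occurs → does not occur.
Scavenge line 2 down [OR]: A check valve 2 malfunctions=not, Vaporizer chain inoperative=not, Cylinder backup 2 unavailable=not → no input occurs → does not occur.
Anesthesia gas delivery interrupted [OR]: Breathing circuit down=not, Scavenge line 2 down=not → no input occurs → does not occur.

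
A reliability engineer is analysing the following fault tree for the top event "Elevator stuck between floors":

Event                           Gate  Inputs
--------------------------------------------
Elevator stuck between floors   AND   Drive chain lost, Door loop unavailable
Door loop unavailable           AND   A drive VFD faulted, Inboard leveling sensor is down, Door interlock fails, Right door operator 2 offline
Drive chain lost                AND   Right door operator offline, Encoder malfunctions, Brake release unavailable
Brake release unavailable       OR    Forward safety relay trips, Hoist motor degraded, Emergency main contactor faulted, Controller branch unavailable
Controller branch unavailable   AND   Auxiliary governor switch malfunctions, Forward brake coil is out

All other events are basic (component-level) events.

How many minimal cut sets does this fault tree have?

Controller branch unavailable [AND]: one cut set from each child combined → 1 × 1 = 1 cut set(s).
Brake release unavailable [OR]: union of children's cut sets → 4 cut set(s).
Drive chain lost [AND]: one cut set from each child combined → 1 × 1 × 4 = 4 cut set(s).
Door loop unavailable [AND]: one cut set from each child combined → 1 × 1 × 1 × 1 = 1 cut set(s).
Elevator stuck between floors [AND]: one cut set from each child combined → 4 × 1 = 4 cut set(s).
Minimal cut sets: {A drive VFD faulted, Door interlock fails, Encoder malfunctions, Forward safety relay trips, Inboard leveling sensor is down, Right door operator 2 offline, Right door operator offline}; {A drive VFD faulted, Door interlock fails, Encoder malfunctions, Hoist motor degraded, Inboard leveling sensor is down, Right door operator 2 offline, Right door operator offline}; {A drive VFD faulted, Door interlock fails, Emergency main contactor faulted, Encoder malfunctions, Inboard leveling sensor is down, Right door operator 2 offline, Right door operator offline}; {A drive VFD faulted, Auxiliary governor switch malfunctions, Door interlock fails, Encoder malfunctions, Forward brake coil is out, Inboard leveling sensor is down, Right door operator 2 offline, Right door operator offline}.

4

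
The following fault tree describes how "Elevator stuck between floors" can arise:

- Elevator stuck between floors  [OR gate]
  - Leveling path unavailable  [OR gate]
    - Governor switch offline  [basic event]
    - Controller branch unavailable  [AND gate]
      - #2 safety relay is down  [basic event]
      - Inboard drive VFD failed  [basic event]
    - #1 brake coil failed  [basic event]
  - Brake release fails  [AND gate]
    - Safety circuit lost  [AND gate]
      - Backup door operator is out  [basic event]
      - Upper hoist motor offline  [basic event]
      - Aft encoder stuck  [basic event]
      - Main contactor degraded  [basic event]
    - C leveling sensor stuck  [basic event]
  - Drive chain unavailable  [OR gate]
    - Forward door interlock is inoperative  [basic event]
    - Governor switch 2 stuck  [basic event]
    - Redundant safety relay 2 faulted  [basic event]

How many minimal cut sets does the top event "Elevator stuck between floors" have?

Controller branch unavailable [AND]: one cut set from each child combined → 1 × 1 = 1 cut set(s).
Leveling path unavailable [OR]: union of children's cut sets → 3 cut set(s).
Safety circuit lost [AND]: one cut set from each child combined → 1 × 1 × 1 × 1 = 1 cut set(s).
Brake release fails [AND]: one cut set from each child combined → 1 × 1 = 1 cut set(s).
Drive chain unavailable [OR]: union of children's cut sets → 3 cut set(s).
Elevator stuck between floors [OR]: union of children's cut sets → 7 cut set(s).
Minimal cut sets: {Governor switch offline}; {#2 safety relay is down, Inboard drive VFD failed}; {#1 brake coil failed}; {Aft encoder stuck, Backup door operator is out, C leveling sensor stuck, Main contactor degraded, Upper hoist motor offline}; {Forward door interlock is inoperative}; {Governor switch 2 stuck}; {Redundant safety relay 2 faulted}.

7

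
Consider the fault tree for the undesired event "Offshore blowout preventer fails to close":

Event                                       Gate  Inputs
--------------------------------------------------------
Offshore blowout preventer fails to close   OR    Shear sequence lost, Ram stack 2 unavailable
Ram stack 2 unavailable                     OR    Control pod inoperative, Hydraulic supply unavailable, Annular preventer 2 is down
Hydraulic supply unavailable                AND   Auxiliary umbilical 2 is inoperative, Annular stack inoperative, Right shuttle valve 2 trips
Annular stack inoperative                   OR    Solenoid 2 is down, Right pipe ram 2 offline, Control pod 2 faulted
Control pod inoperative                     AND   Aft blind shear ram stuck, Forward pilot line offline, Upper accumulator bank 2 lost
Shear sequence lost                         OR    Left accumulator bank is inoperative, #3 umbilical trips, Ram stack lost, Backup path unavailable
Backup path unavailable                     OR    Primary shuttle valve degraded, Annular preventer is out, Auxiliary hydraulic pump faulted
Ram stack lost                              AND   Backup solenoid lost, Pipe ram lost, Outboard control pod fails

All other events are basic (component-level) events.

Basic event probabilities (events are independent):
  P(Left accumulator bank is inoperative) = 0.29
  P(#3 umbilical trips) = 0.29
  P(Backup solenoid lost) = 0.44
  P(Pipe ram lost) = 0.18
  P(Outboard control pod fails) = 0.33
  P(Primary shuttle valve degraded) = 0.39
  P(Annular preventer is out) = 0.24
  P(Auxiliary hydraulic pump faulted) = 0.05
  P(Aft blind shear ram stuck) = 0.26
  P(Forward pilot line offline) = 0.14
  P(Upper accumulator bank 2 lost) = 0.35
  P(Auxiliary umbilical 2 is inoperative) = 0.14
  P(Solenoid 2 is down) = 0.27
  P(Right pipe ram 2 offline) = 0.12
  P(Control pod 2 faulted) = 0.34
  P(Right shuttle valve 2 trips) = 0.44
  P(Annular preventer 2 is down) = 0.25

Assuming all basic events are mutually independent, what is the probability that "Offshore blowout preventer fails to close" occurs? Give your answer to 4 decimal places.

P(Ram stack lost) [AND] = 0.44 × 0.18 × 0.33 = 0.026136
P(Backup path unavailable) [OR] = 1 − (1−0.39) × (1−0.24) × (1−0.05) = 0.559580
P(Shear sequence lost) [OR] = 1 − (1−0.29) × (1−0.29) × (1−0.026136) × (1−0.559580) = 0.783787
P(Control pod inoperative) [AND] = 0.26 × 0.14 × 0.35 = 0.012740
P(Annular stack inoperative) [OR] = 1 − (1−0.27) × (1−0.12) × (1−0.34) = 0.576016
P(Hydraulic supply unavailable) [AND] = 0.14 × 0.576016 × 0.44 = 0.035483
P(Ram stack 2 unavailable) [OR] = 1 − (1−0.012740) × (1−0.035483) × (1−0.25) = 0.285828
P(Offshore blowout preventer fails to close) [OR] = 1 − (1−0.783787) × (1−0.285828) = 0.845587
Rounded to 4 decimal places: P(Offshore blowout preventer fails to close) ≈ 0.8456.

0.8456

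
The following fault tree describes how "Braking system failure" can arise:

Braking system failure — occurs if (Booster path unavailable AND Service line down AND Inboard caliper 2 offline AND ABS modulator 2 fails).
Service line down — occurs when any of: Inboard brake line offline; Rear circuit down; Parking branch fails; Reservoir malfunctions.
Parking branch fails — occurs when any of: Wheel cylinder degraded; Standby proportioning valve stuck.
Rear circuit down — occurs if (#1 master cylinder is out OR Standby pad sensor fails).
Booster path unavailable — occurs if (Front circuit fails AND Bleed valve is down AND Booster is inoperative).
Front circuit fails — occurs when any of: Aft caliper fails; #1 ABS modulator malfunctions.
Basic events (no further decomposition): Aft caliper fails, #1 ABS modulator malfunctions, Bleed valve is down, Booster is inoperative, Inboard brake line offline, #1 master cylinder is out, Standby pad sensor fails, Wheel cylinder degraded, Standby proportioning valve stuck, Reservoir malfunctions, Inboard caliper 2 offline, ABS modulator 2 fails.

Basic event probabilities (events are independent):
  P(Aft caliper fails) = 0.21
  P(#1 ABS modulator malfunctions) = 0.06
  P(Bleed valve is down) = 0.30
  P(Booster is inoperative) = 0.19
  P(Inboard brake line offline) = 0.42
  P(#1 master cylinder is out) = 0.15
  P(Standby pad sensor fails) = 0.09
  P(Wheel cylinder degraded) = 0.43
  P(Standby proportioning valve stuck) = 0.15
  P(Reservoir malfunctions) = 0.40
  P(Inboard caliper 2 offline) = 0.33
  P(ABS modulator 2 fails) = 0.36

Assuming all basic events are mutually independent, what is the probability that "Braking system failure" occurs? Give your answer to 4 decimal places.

0.0015

P(Front circuit fails) [OR] = 1 − (1−0.21) × (1−0.06) = 0.257400
P(Booster path unavailable) [AND] = 0.257400 × 0.30 × 0.19 = 0.014672
P(Rear circuit down) [OR] = 1 − (1−0.15) × (1−0.09) = 0.226500
P(Parking branch fails) [OR] = 1 − (1−0.43) × (1−0.15) = 0.515500
P(Service line down) [OR] = 1 − (1−0.42) × (1−0.226500) × (1−0.515500) × (1−0.40) = 0.869583
P(Braking system failure) [AND] = 0.014672 × 0.869583 × 0.33 × 0.36 = 0.001516
Rounded to 4 decimal places: P(Braking system failure) ≈ 0.0015.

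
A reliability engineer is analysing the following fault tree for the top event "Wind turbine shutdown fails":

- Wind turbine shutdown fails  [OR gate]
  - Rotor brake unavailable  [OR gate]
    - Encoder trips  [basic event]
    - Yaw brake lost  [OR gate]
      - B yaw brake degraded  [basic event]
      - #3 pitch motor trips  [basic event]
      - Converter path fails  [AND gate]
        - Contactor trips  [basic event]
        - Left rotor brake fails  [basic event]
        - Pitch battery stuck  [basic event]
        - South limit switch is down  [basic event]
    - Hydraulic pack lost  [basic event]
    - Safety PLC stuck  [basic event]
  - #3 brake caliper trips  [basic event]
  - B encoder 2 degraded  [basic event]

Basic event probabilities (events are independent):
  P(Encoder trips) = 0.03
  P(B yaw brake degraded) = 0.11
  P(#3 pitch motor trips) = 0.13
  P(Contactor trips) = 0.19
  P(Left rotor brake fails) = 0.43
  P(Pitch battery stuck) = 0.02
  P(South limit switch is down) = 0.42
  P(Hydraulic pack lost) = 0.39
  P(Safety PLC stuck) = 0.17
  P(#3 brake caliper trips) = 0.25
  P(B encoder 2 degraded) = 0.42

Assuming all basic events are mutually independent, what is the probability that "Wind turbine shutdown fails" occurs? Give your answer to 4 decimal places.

0.8347

P(Converter path fails) [AND] = 0.19 × 0.43 × 0.02 × 0.42 = 0.000686
P(Yaw brake lost) [OR] = 1 − (1−0.11) × (1−0.13) × (1−0.000686) = 0.226231
P(Rotor brake unavailable) [OR] = 1 − (1−0.03) × (1−0.226231) × (1−0.39) × (1−0.17) = 0.619994
P(Wind turbine shutdown fails) [OR] = 1 − (1−0.619994) × (1−0.25) × (1−0.42) = 0.834697
Rounded to 4 decimal places: P(Wind turbine shutdown fails) ≈ 0.8347.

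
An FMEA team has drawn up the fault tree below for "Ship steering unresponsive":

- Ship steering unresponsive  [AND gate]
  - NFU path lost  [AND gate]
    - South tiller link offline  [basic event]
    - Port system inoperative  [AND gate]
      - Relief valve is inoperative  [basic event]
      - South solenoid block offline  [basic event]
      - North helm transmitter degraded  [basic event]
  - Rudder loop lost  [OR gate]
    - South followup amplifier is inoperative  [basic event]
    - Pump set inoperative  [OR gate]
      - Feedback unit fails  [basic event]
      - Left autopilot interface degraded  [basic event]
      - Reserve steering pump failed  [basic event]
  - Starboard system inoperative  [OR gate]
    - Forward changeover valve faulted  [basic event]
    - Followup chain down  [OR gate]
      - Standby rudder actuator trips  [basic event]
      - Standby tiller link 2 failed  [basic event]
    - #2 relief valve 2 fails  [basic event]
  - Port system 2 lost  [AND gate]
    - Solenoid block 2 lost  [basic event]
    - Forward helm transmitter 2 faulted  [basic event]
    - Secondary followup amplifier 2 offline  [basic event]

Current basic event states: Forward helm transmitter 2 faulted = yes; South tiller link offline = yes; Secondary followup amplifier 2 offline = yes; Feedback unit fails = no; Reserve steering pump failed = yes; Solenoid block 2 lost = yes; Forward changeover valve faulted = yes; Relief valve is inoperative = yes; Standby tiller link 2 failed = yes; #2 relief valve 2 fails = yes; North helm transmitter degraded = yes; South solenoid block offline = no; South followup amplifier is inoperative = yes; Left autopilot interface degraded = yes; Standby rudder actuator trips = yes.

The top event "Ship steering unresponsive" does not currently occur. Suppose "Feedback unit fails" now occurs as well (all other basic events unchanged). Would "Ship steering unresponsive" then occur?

No

Counterfactual: set "Feedback unit fails" to occurred.
Port system inoperative [AND]: Relief valve is inoperative=occurs, South solenoid block offline=not, North helm transmitter degraded=occurs → not all inputs occur → does not occur.
NFU path lost [AND]: South tiller link offline=occurs, Port system inoperative=not → not all inputs occur → does not occur.
Pump set inoperative [OR]: Feedback unit fails=occurs, Left autopilot interface degraded=occurs, Reserve steering pump failed=occurs → at least one input occurs → occurs.
Rudder loop lost [OR]: South followup amplifier is inoperative=occurs, Pump set inoperative=occurs → at least one input occurs → occurs.
Followup chain down [OR]: Standby rudder actuator trips=occurs, Standby tiller link 2 failed=occurs → at least one input occurs → occurs.
Starboard system inoperative [OR]: Forward changeover valve faulted=occurs, Followup chain down=occurs, #2 relief valve 2 fails=occurs → at least one input occurs → occurs.
Port system 2 lost [AND]: Solenoid block 2 lost=occurs, Forward helm transmitter 2 faulted=occurs, Secondary followup amplifier 2 offline=occurs → all inputs occur → occurs.
Ship steering unresponsive [AND]: NFU path lost=not, Rudder loop lost=occurs, Starboard system inoperative=occurs, Port system 2 lost=occurs → not all inputs occur → does not occur.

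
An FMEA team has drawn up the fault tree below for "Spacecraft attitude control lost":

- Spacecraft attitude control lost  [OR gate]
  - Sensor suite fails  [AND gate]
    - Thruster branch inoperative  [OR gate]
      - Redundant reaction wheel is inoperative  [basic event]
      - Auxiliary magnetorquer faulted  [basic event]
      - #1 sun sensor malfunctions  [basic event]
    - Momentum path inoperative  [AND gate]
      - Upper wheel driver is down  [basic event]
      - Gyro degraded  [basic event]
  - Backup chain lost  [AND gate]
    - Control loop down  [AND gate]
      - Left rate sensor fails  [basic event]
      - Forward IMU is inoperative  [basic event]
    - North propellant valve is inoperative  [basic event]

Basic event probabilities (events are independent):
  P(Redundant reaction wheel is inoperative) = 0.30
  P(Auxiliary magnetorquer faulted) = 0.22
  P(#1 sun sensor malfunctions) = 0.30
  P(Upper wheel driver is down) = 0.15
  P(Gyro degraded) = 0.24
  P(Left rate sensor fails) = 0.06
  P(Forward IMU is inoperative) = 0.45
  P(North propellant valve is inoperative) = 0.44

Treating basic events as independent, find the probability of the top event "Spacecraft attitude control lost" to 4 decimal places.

P(Thruster branch inoperative) [OR] = 1 − (1−0.30) × (1−0.22) × (1−0.30) = 0.617800
P(Momentum path inoperative) [AND] = 0.15 × 0.24 = 0.036000
P(Sensor suite fails) [AND] = 0.617800 × 0.036000 = 0.022241
P(Control loop down) [AND] = 0.06 × 0.45 = 0.027000
P(Backup chain lost) [AND] = 0.027000 × 0.44 = 0.011880
P(Spacecraft attitude control lost) [OR] = 1 − (1−0.022241) × (1−0.011880) = 0.033857
Rounded to 4 decimal places: P(Spacecraft attitude control lost) ≈ 0.0339.

0.0339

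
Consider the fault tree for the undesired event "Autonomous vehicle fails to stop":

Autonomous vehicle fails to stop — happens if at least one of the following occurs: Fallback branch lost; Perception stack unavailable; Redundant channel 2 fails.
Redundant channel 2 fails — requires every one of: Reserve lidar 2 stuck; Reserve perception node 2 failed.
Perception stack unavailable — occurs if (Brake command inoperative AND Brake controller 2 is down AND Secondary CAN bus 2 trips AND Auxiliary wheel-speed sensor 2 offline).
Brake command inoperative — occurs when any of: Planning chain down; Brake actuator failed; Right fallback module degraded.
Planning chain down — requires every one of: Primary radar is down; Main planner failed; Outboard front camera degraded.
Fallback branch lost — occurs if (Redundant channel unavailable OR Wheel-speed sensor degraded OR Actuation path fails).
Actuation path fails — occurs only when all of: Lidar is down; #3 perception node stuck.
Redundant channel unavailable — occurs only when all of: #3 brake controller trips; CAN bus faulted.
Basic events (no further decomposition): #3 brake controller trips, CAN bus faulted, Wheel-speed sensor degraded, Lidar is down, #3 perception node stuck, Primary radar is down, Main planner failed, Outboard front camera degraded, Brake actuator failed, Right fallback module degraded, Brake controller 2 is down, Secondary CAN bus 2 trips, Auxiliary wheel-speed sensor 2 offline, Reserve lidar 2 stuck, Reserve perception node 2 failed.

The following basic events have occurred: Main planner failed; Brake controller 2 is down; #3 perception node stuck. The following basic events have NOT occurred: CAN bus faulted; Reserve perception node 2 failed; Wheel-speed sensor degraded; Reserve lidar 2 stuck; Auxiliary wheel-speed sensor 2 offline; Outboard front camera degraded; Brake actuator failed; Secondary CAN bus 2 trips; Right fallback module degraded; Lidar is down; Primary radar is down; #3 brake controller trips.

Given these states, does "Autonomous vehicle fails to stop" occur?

No

Redundant channel unavailable [AND]: #3 brake controller trips=not, CAN bus faulted=not → not all inputs occur → does not occur.
Actuation path fails [AND]: Lidar is down=not, #3 perception node stuck=occurs → not all inputs occur → does not occur.
Fallback branch lost [OR]: Redundant channel unavailable=not, Wheel-speed sensor degraded=not, Actuation path fails=not → no input occurs → does not occur.
Planning chain down [AND]: Primary radar is down=not, Main planner failed=occurs, Outboard front camera degraded=not → not all inputs occur → does not occur.
Brake command inoperative [OR]: Planning chain down=not, Brake actuator failed=not, Right fallback module degraded=not → no input occurs → does not occur.
Perception stack unavailable [AND]: Brake command inoperative=not, Brake controller 2 is down=occurs, Secondary CAN bus 2 trips=not, Auxiliary wheel-speed sensor 2 offline=not → not all inputs occur → does not occur.
Redundant channel 2 fails [AND]: Reserve lidar 2 stuck=not, Reserve perception node 2 failed=not → not all inputs occur → does not occur.
Autonomous vehicle fails to stop [OR]: Fallback branch lost=not, Perception stack unavailable=not, Redundant channel 2 fails=not → no input occurs → does not occur.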